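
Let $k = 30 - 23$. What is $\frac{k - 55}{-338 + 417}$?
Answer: $- \frac{48}{79} \approx -0.60759$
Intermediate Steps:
$k = 7$ ($k = 30 - 23 = 7$)
$\frac{k - 55}{-338 + 417} = \frac{7 - 55}{-338 + 417} = - \frac{48}{79}$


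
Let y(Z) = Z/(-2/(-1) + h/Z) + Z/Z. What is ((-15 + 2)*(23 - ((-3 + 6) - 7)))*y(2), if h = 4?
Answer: -1053/2 ≈ -526.50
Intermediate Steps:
y(Z) = 1 + Z/(2 + 4/Z) (y(Z) = Z/(-2/(-1) + 4/Z) + Z/Z = Z/(-2*(-1) + 4/Z) + 1 = Z/(2 + 4/Z) + 1 = 1 + Z/(2 + 4/Z))
((-15 + 2)*(23 - ((-3 + 6) - 7)))*y(2) = ((-15 + 2)*(23 - ((-3 + 6) - 7)))*((2 + 2 + (1/2)*2**2)/(2 + 2)) = (-13*(23 - (3 - 7)))*((2 + 2 + (1/2)*4)/4) = (-13*(23 - 1*(-4)))*((2 + 2 + 2)/4) = (-13*(23 + 4))*((1/4)*6) = -13*27*(3/2) = -351*3/2 = -1053/2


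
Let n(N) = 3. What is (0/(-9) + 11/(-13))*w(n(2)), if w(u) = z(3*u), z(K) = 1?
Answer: -11/13 ≈ -0.84615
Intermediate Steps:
w(u) = 1
(0/(-9) + 11/(-13))*w(n(2)) = (0/(-9) + 11/(-13))*1 = (0*(-⅑) + 11*(-1/13))*1 = (0 - 11/13)*1 = -11/13*1 = -11/13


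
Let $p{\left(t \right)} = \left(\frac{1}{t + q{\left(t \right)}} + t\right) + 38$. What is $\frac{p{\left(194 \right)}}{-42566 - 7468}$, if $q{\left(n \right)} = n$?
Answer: $- \frac{90017}{19413192} \approx -0.0046369$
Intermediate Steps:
$p{\left(t \right)} = 38 + t + \frac{1}{2 t}$ ($p{\left(t \right)} = \left(\frac{1}{t + t} + t\right) + 38 = \left(\frac{1}{2 t} + t\right) + 38 = \left(t + \frac{1}{2 t}\right) + 38 = 38 + t + \frac{1}{2 t}$)
$\frac{p{\left(194 \right)}}{-42566 - 7468} = \frac{38 + 194 + \frac{1}{2 \cdot 194}}{-42566 - 7468} = \frac{38 + 194 + \frac{1}{2} \cdot \frac{1}{194}}{-50034} = \left(38 + 194 + \frac{1}{388}\right) \left(- \frac{1}{50034}\right) = \frac{90017}{388} \left(- \frac{1}{50034}\right) = - \frac{90017}{19413192}$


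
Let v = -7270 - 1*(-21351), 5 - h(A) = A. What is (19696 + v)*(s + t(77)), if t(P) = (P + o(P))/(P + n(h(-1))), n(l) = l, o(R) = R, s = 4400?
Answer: 12340562058/83 ≈ 1.4868e+8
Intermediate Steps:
h(A) = 5 - A
v = 14081 (v = -7270 + 21351 = 14081)
t(P) = 2*P/(6 + P) (t(P) = (P + P)/(P + (5 - 1*(-1))) = (2*P)/(P + (5 + 1)) = (2*P)/(P + 6) = (2*P)/(6 + P) = 2*P/(6 + P))
(19696 + v)*(s + t(77)) = (19696 + 14081)*(4400 + 2*77/(6 + 77)) = 33777*(4400 + 2*77/83) = 33777*(4400 + 2*77*(1/83)) = 33777*(4400 + 154/83) = 33777*(365354/83) = 12340562058/83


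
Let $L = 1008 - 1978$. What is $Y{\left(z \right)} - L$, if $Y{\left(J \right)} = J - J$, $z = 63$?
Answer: $970$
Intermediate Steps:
$Y{\left(J \right)} = 0$
$L = -970$ ($L = 1008 - 1978 = -970$)
$Y{\left(z \right)} - L = 0 - -970 = 0 + 970 = 970$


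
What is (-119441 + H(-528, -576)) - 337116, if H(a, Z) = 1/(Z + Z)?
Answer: -525953665/1152 ≈ -4.5656e+5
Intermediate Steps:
H(a, Z) = 1/(2*Z)
(-119441 + H(-528, -576)) - 337116 = (-119441 + (½)/(-576)) - 337116 = (-119441 + (½)*(-1/576)) - 337116 = (-119441 - 1/1152) - 337116 = -137596033/1152 - 337116 = -525953665/1152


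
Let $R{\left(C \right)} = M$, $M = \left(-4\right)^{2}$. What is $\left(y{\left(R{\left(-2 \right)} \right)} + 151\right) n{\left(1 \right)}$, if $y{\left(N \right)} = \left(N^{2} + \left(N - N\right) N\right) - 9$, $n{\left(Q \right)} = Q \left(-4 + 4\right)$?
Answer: $0$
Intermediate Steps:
$n{\left(Q \right)} = 0$ ($n{\left(Q \right)} = Q 0 = 0$)
$M = 16$
$R{\left(C \right)} = 16$
$y{\left(N \right)} = -9 + N^{2}$ ($y{\left(N \right)} = \left(N^{2} + 0 N\right) - 9 = \left(N^{2} + 0\right) - 9 = N^{2} - 9 = -9 + N^{2}$)
$\left(y{\left(R{\left(-2 \right)} \right)} + 151\right) n{\left(1 \right)} = \left(\left(-9 + 16^{2}\right) + 151\right) 0 = \left(\left(-9 + 256\right) + 151\right) 0 = \left(247 + 151\right) 0 = 398 \cdot 0 = 0$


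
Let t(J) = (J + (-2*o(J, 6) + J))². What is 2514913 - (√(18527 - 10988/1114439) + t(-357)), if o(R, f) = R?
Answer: 2514913 - √23010045327570235/1114439 ≈ 2.5148e+6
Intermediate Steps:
t(J) = 0 (t(J) = (J + (-2*J + J))² = (J - J)² = 0² = 0)
2514913 - (√(18527 - 10988/1114439) + t(-357)) = 2514913 - (√(18527 - 10988/1114439) + 0) = 2514913 - (√(20647200365/1114439) + 0) = 2514913 - (√23010045327570235/1114439 + 0) = 2514913 - √23010045327570235/1114439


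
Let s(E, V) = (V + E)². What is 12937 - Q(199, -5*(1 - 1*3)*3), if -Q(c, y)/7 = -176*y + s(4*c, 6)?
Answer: 4478405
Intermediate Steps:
s(E, V) = (E + V)²
Q(c, y) = -7*(6 + 4*c)² + 1232*y (Q(c, y) = -7*(-176*y + (4*c + 6)²) = -7*(-176*y + (6 + 4*c)²) = -7*((6 + 4*c)² - 176*y) = -7*(6 + 4*c)² + 1232*y)
12937 - Q(199, -5*(1 - 1*3)*3) = 12937 - (-28*(3 + 2*199)² + 1232*(-5*(1 - 1*3)*3)) = 12937 - (-28*(3 + 398)² + 1232*(-5*(1 - 3)*3)) = 12937 - (-28*401² + 1232*(-5*(-2)*3)) = 12937 - (-28*160801 + 1232*(10*3)) = 12937 - (-4502428 + 1232*30) = 12937 - (-4502428 + 36960) = 12937 - 1*(-4465468) = 12937 + 4465468 = 4478405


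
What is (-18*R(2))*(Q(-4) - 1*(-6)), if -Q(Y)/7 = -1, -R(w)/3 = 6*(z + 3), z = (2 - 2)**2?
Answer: 12636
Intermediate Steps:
z = 0 (z = 0**2 = 0)
R(w) = -54 (R(w) = -18*(0 + 3) = -18*3 = -3*18 = -54)
Q(Y) = 7 (Q(Y) = -7*(-1) = 7)
(-18*R(2))*(Q(-4) - 1*(-6)) = (-18*(-54))*(7 - 1*(-6)) = 972*(7 + 6) = 972*13 = 12636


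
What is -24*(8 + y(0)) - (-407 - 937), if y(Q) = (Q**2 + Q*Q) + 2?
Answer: 1104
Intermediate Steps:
y(Q) = 2 + 2*Q**2 (y(Q) = (Q**2 + Q**2) + 2 = 2*Q**2 + 2 = 2 + 2*Q**2)
-24*(8 + y(0)) - (-407 - 937) = -24*(8 + (2 + 2*0**2)) - (-407 - 937) = -24*(8 + (2 + 2*0)) - 1*(-1344) = -24*(8 + (2 + 0)) + 1344 = -24*(8 + 2) + 1344 = -24*10 + 1344 = -240 + 1344 = 1104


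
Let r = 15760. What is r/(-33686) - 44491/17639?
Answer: -888357233/297093677 ≈ -2.9902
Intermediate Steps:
r/(-33686) - 44491/17639 = 15760/(-33686) - 44491/17639 = 15760*(-1/33686) - 44491*1/17639 = -7880/16843 - 44491/17639 = -888357233/297093677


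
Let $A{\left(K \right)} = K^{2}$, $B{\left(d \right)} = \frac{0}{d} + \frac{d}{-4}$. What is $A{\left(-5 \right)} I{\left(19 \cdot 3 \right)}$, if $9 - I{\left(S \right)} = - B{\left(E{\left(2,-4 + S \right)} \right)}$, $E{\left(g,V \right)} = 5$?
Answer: $\frac{775}{4} \approx 193.75$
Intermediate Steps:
$B{\left(d \right)} = - \frac{d}{4}$ ($B{\left(d \right)} = 0 + d \left(- \frac{1}{4}\right) = 0 - \frac{d}{4} = - \frac{d}{4}$)
$I{\left(S \right)} = \frac{31}{4}$ ($I{\left(S \right)} = 9 - - \frac{\left(-1\right) 5}{4} = 9 - \left(-1\right) \left(- \frac{5}{4}\right) = 9 - \frac{5}{4} = \frac{31}{4}$)
$A{\left(-5 \right)} I{\left(19 \cdot 3 \right)} = \left(-5\right)^{2} \cdot \frac{31}{4} = 25 \cdot \frac{31}{4} = \frac{775}{4}$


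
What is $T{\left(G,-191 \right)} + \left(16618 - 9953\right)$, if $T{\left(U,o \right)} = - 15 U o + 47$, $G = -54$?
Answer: $-147998$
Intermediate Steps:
$T{\left(U,o \right)} = 47 - 15 U o$ ($T{\left(U,o \right)} = - 15 U o + 47 = 47 - 15 U o$)
$T{\left(G,-191 \right)} + \left(16618 - 9953\right) = \left(47 - \left(-810\right) \left(-191\right)\right) + \left(16618 - 9953\right) = \left(47 - 154710\right) + 6665 = -154663 + 6665 = -147998$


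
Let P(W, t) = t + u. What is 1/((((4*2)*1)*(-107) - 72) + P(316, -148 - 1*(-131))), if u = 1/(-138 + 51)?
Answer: -87/82216 ≈ -0.0010582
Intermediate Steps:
u = -1/87 (u = 1/(-87) = -1/87 ≈ -0.011494)
P(W, t) = -1/87 + t (P(W, t) = t - 1/87 = -1/87 + t)
1/((((4*2)*1)*(-107) - 72) + P(316, -148 - 1*(-131))) = 1/((((4*2)*1)*(-107) - 72) + (-1/87 + (-148 - 1*(-131)))) = 1/(((8*1)*(-107) - 72) + (-1/87 + (-148 + 131))) = 1/((8*(-107) - 72) + (-1/87 - 17)) = 1/((-856 - 72) - 1480/87) = 1/(-928 - 1480/87) = 1/(-82216/87) = -87/82216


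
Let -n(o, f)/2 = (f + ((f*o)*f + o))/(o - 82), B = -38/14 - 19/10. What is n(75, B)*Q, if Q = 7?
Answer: 1633913/490 ≈ 3334.5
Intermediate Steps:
B = -323/70 (B = -38*1/14 - 19*⅒ = -19/7 - 19/10 = -323/70 ≈ -4.6143)
n(o, f) = -2*(f + o + o*f²)/(-82 + o) (n(o, f) = -2*(f + ((f*o)*f + o))/(o - 82) = -2*(f + (o*f² + o))/(-82 + o) = -2*(f + (o + o*f²))/(-82 + o) = -2*(f + o + o*f²)/(-82 + o))
n(75, B)*Q = (2*(-1*(-323/70) - 1*75 - 1*75*(-323/70)²)/(-82 + 75))*7 = (2*(323/70 - 75 - 1*75*104329/4900)/(-7))*7 = (2*(-⅐)*(323/70 - 75 - 312987/196))*7 = (2*(-⅐)*(-1633913/980))*7 = (1633913/3430)*7 = 1633913/490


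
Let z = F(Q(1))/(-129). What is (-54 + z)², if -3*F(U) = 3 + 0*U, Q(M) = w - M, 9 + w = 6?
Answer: 48511225/16641 ≈ 2915.2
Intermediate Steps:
w = -3 (w = -9 + 6 = -3)
Q(M) = -3 - M
F(U) = -1 (F(U) = -(3 + 0*U)/3 = -(3 + 0)/3 = -⅓*3 = -1)
z = 1/129 (z = -1/(-129) = -1*(-1/129) = 1/129 ≈ 0.0077519)
(-54 + z)² = (-54 + 1/129)² = (-6965/129)² = 48511225/16641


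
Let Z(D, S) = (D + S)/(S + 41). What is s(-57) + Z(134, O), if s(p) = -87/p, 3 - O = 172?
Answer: 4377/2432 ≈ 1.7998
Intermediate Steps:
O = -169 (O = 3 - 1*172 = 3 - 172 = -169)
Z(D, S) = (D + S)/(41 + S)
s(-57) + Z(134, O) = -87/(-57) + (134 - 169)/(41 - 169) = -87*(-1/57) - 35/(-128) = 29/19 - 1/128*(-35) = 29/19 + 35/128 = 4377/2432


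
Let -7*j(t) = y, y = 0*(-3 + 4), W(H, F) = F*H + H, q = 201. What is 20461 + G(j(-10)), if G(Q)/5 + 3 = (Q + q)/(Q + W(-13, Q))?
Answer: 264793/13 ≈ 20369.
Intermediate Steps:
W(H, F) = H + F*H
y = 0 (y = 0*1 = 0)
j(t) = 0 (j(t) = -1/7*0 = 0)
G(Q) = -15 + 5*(201 + Q)/(-13 - 12*Q) (G(Q) = -15 + 5*((Q + 201)/(Q - 13*(1 + Q))) = -15 + 5*((201 + Q)/(Q + (-13 - 13*Q))) = -15 + 5*((201 + Q)/(-13 - 12*Q)) = -15 + 5*(201 + Q)/(-13 - 12*Q))
20461 + G(j(-10)) = 20461 + 5*(240 + 37*0)/(-13 - 12*0) = 20461 + 5*(240 + 0)/(-13 + 0) = 20461 + 5*240/(-13) = 20461 + 5*(-1/13)*240 = 20461 - 1200/13 = 264793/13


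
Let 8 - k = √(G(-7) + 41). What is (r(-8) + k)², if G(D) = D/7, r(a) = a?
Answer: 40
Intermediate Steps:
G(D) = D/7 (G(D) = D*(⅐) = D/7)
k = 8 - 2*√10 (k = 8 - √((⅐)*(-7) + 41) = 8 - √(-1 + 41) = 8 - √40 = 8 - 2*√10 ≈ 1.6754)
(r(-8) + k)² = (-8 + (8 - 2*√10))² = (-2*√10)² = 40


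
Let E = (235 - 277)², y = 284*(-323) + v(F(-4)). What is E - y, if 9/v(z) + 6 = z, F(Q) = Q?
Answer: 934969/10 ≈ 93497.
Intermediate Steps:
v(z) = 9/(-6 + z)
y = -917329/10 (y = 284*(-323) + 9/(-6 - 4) = -91732 + 9/(-10) = -91732 + 9*(-⅒) = -91732 - 9/10 = -917329/10 ≈ -91733.)
E = 1764 (E = (-42)² = 1764)
E - y = 1764 - 1*(-917329/10) = 1764 + 917329/10 = 934969/10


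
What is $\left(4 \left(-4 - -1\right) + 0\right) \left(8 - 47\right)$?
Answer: $468$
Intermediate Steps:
$\left(4 \left(-4 - -1\right) + 0\right) \left(8 - 47\right) = \left(4 \left(-4 + 1\right) + 0\right) \left(-39\right) = \left(4 \left(-3\right) + 0\right) \left(-39\right) = \left(-12 + 0\right) \left(-39\right) = \left(-12\right) \left(-39\right) = 468$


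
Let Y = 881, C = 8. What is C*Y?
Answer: 7048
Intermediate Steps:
C*Y = 8*881 = 7048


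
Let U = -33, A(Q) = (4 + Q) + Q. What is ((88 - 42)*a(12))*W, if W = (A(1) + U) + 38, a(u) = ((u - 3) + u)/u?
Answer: 1771/2 ≈ 885.50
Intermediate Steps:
A(Q) = 4 + 2*Q
a(u) = (-3 + 2*u)/u (a(u) = ((-3 + u) + u)/u = (-3 + 2*u)/u)
W = 11 (W = ((4 + 2*1) - 33) + 38 = ((4 + 2) - 33) + 38 = (6 - 33) + 38 = -27 + 38 = 11)
((88 - 42)*a(12))*W = ((88 - 42)*(2 - 3/12))*11 = (46*(2 - 3*1/12))*11 = (46*(2 - ¼))*11 = (46*(7/4))*11 = (161/2)*11 = 1771/2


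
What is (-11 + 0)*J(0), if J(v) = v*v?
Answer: 0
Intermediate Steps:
J(v) = v²
(-11 + 0)*J(0) = (-11 + 0)*0² = -11*0 = 0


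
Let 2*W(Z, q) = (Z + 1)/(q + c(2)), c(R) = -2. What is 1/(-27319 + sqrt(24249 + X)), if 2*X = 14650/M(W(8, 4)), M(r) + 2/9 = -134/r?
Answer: -14697622/401511355381 - sqrt(6983259906)/401511355381 ≈ -3.6814e-5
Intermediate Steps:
W(Z, q) = (1 + Z)/(2*(-2 + q)) (W(Z, q) = ((Z + 1)/(q - 2))/2 = ((1 + Z)/(-2 + q))/2 = (1 + Z)/(2*(-2 + q)))
M(r) = -2/9 - 134/r
X = -65925/538 (X = (14650/(-2/9 - 134*2*(-2 + 4)/(1 + 8)))/2 = (14650/(-2/9 - 134/((1/2)*9/2)))/2 = (14650/(-2/9 - 134/((1/2)*(1/2)*9)))/2 = (14650/(-2/9 - 134/9/4))/2 = (14650/(-2/9 - 134*4/9))/2 = (14650/(-2/9 - 536/9))/2 = (14650/(-538/9))/2 = (14650*(-9/538))/2 = (1/2)*(-65925/269) = -65925/538 ≈ -122.54)
1/(-27319 + sqrt(24249 + X)) = 1/(-27319 + sqrt(24249 - 65925/538)) = 1/(-27319 + sqrt(12980037/538)) = 1/(-27319 + sqrt(6983259906)/538)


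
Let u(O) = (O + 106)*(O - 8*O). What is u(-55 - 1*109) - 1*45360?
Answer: -111944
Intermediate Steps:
u(O) = -7*O*(106 + O) (u(O) = (106 + O)*(-7*O) = -7*O*(106 + O))
u(-55 - 1*109) - 1*45360 = -7*(-55 - 1*109)*(106 + (-55 - 1*109)) - 1*45360 = -7*(-55 - 109)*(106 + (-55 - 109)) - 45360 = -7*(-164)*(106 - 164) - 45360 = -7*(-164)*(-58) - 45360 = -66584 - 45360 = -111944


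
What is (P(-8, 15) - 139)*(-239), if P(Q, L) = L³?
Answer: -773404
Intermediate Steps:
(P(-8, 15) - 139)*(-239) = (15³ - 139)*(-239) = (3375 - 139)*(-239) = 3236*(-239) = -773404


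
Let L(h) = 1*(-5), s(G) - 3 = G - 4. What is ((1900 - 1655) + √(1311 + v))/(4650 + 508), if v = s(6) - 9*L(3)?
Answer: 245/5158 + √1361/5158 ≈ 0.054651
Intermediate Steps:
s(G) = -1 + G (s(G) = 3 + (G - 4) = 3 + (-4 + G) = -1 + G)
L(h) = -5
v = 50 (v = (-1 + 6) - 9*(-5) = 5 + 45 = 50)
((1900 - 1655) + √(1311 + v))/(4650 + 508) = ((1900 - 1655) + √(1311 + 50))/(4650 + 508) = (245 + √1361)/5158 = (245 + √1361)*(1/5158) = 245/5158 + √1361/5158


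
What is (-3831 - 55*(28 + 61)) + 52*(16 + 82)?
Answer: -3630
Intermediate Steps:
(-3831 - 55*(28 + 61)) + 52*(16 + 82) = (-3831 - 55*89) + 52*98 = (-3831 - 4895) + 5096 = -8726 + 5096 = -3630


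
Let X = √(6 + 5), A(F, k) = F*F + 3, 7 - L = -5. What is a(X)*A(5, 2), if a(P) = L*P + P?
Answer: 364*√11 ≈ 1207.3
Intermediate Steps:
L = 12 (L = 7 - 1*(-5) = 7 + 5 = 12)
A(F, k) = 3 + F² (A(F, k) = F² + 3 = 3 + F²)
X = √11 ≈ 3.3166
a(P) = 13*P (a(P) = 12*P + P = 13*P)
a(X)*A(5, 2) = (13*√11)*(3 + 5²) = (13*√11)*(3 + 25) = (13*√11)*28 = 364*√11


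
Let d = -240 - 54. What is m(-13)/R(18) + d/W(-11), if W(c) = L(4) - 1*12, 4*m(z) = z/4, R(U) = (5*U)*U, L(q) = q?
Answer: 952547/25920 ≈ 36.750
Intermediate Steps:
R(U) = 5*U**2
m(z) = z/16 (m(z) = (z/4)/4 = z/16)
d = -294
W(c) = -8 (W(c) = 4 - 1*12 = 4 - 12 = -8)
m(-13)/R(18) + d/W(-11) = ((1/16)*(-13))/((5*18**2)) - 294/(-8) = -13/(16*(5*324)) - 294*(-1/8) = -13/16/1620 + 147/4 = -13/16*1/1620 + 147/4 = -13/25920 + 147/4 = 952547/25920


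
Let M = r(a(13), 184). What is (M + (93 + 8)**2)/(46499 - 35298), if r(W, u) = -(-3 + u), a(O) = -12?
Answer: 10020/11201 ≈ 0.89456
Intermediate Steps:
r(W, u) = 3 - u
M = -181 (M = 3 - 1*184 = 3 - 184 = -181)
(M + (93 + 8)**2)/(46499 - 35298) = (-181 + (93 + 8)**2)/(46499 - 35298) = (-181 + 101**2)/11201 = (-181 + 10201)*(1/11201) = 10020*(1/11201) = 10020/11201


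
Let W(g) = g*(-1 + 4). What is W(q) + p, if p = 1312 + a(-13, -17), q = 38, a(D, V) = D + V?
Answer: 1396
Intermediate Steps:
W(g) = 3*g (W(g) = g*3 = 3*g)
p = 1282 (p = 1312 + (-13 - 17) = 1312 - 30 = 1282)
W(q) + p = 3*38 + 1282 = 114 + 1282 = 1396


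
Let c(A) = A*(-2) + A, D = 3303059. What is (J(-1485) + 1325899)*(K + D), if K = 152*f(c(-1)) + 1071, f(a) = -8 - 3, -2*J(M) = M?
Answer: 4381177834807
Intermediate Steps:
c(A) = -A (c(A) = -2*A + A = -A)
J(M) = -M/2
f(a) = -11
K = -601 (K = 152*(-11) + 1071 = -1672 + 1071 = -601)
(J(-1485) + 1325899)*(K + D) = (-½*(-1485) + 1325899)*(-601 + 3303059) = (1485/2 + 1325899)*3302458 = (2653283/2)*3302458 = 4381177834807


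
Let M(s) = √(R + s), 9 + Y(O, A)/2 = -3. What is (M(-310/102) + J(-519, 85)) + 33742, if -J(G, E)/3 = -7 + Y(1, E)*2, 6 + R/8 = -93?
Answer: 33907 + I*√2067897/51 ≈ 33907.0 + 28.196*I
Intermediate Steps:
R = -792 (R = -48 + 8*(-93) = -48 - 744 = -792)
Y(O, A) = -24 (Y(O, A) = -18 + 2*(-3) = -18 - 6 = -24)
J(G, E) = 165 (J(G, E) = -3*(-7 - 24*2) = -3*(-7 - 48) = -3*(-55) = 165)
M(s) = √(-792 + s)
(M(-310/102) + J(-519, 85)) + 33742 = (√(-792 - 310/102) + 165) + 33742 = (√(-792 - 310*1/102) + 165) + 33742 = (√(-792 - 155/51) + 165) + 33742 = (√(-40547/51) + 165) + 33742 = (I*√2067897/51 + 165) + 33742 = (165 + I*√2067897/51) + 33742 = 33907 + I*√2067897/51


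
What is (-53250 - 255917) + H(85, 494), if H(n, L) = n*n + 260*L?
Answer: -173502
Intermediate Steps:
H(n, L) = n**2 + 260*L
(-53250 - 255917) + H(85, 494) = (-53250 - 255917) + (85**2 + 260*494) = -309167 + (7225 + 128440) = -309167 + 135665 = -173502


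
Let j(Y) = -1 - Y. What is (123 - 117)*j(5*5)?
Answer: -156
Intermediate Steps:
(123 - 117)*j(5*5) = (123 - 117)*(-1 - 5*5) = 6*(-1 - 1*25) = 6*(-1 - 25) = 6*(-26) = -156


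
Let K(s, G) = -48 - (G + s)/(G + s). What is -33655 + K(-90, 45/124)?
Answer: -33704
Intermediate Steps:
K(s, G) = -49 (K(s, G) = -48 - 1*1 = -48 - 1 = -49)
-33655 + K(-90, 45/124) = -33655 - 49 = -33704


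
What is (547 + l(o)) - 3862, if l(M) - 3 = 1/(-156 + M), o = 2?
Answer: -510049/154 ≈ -3312.0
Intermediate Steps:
l(M) = 3 + 1/(-156 + M)
(547 + l(o)) - 3862 = (547 + (-467 + 3*2)/(-156 + 2)) - 3862 = (547 + (-467 + 6)/(-154)) - 3862 = (547 - 1/154*(-461)) - 3862 = (547 + 461/154) - 3862 = 84699/154 - 3862 = -510049/154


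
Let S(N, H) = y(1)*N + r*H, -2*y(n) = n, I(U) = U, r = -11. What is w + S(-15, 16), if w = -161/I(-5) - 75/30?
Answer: -694/5 ≈ -138.80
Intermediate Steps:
y(n) = -n/2
S(N, H) = -11*H - N/2 (S(N, H) = (-½*1)*N - 11*H = -N/2 - 11*H = -11*H - N/2)
w = 297/10 (w = -161/(-5) - 75/30 = -161*(-⅕) - 75*1/30 = 161/5 - 5/2 = 297/10 ≈ 29.700)
w + S(-15, 16) = 297/10 + (-11*16 - ½*(-15)) = 297/10 + (-176 + 15/2) = 297/10 - 337/2 = -694/5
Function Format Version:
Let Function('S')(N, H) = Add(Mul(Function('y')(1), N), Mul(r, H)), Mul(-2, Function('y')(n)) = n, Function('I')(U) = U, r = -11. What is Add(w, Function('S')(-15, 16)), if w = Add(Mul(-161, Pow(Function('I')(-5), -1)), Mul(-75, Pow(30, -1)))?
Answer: Rational(-694, 5) ≈ -138.80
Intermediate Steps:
Function('y')(n) = Mul(Rational(-1, 2), n)
Function('S')(N, H) = Add(Mul(-11, H), Mul(Rational(-1, 2), N)) (Function('S')(N, H) = Add(Mul(Mul(Rational(-1, 2), 1), N), Mul(-11, H)) = Add(Mul(Rational(-1, 2), N), Mul(-11, H)) = Add(Mul(-11, H), Mul(Rational(-1, 2), N)))
w = Rational(297, 10) (w = Add(Mul(-161, Pow(-5, -1)), Mul(-75, Pow(30, -1))) = Add(Mul(-161, Rational(-1, 5)), Mul(-75, Rational(1, 30))) = Add(Rational(161, 5), Rational(-5, 2)) = Rational(297, 10) ≈ 29.700)
Add(w, Function('S')(-15, 16)) = Add(Rational(297, 10), Add(Mul(-11, 16), Mul(Rational(-1, 2), -15))) = Add(Rational(297, 10), Add(-176, Rational(15, 2))) = Add(Rational(297, 10), Rational(-337, 2)) = Rational(-694, 5)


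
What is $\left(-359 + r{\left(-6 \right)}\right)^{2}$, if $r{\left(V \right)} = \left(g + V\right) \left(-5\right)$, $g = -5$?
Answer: $92416$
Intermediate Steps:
$r{\left(V \right)} = 25 - 5 V$ ($r{\left(V \right)} = \left(-5 + V\right) \left(-5\right) = 25 - 5 V$)
$\left(-359 + r{\left(-6 \right)}\right)^{2} = \left(-359 + \left(25 - -30\right)\right)^{2} = \left(-359 + \left(25 + 30\right)\right)^{2} = \left(-359 + 55\right)^{2} = \left(-304\right)^{2} = 92416$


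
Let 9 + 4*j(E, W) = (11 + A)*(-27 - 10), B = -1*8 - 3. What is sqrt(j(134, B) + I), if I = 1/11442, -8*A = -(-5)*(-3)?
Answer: I*sqrt(254179762134)/45768 ≈ 11.016*I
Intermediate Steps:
A = 15/8 (A = -(-1)*(-5*(-3))/8 = -(-1)*15/8 = -1/8*(-15) = 15/8 ≈ 1.8750)
B = -11 (B = -8 - 3 = -11)
j(E, W) = -3883/32 (j(E, W) = -9/4 + ((11 + 15/8)*(-27 - 10))/4 = -9/4 + ((103/8)*(-37))/4 = -9/4 + (1/4)*(-3811/8) = -9/4 - 3811/32 = -3883/32)
I = 1/11442 ≈ 8.7397e-5
sqrt(j(134, B) + I) = sqrt(-3883/32 + 1/11442) = sqrt(-22214627/183072) = I*sqrt(254179762134)/45768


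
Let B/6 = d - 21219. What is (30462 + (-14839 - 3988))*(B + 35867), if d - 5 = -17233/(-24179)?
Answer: -25716471030575/24179 ≈ -1.0636e+9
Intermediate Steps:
d = 138128/24179 (d = 5 - 17233/(-24179) = 5 - 17233*(-1/24179) = 5 + 17233/24179 = 138128/24179 ≈ 5.7127)
B = -3077496438/24179 (B = 6*(138128/24179 - 21219) = 6*(-512916073/24179) = -3077496438/24179 ≈ -1.2728e+5)
(30462 + (-14839 - 3988))*(B + 35867) = (30462 + (-14839 - 3988))*(-3077496438/24179 + 35867) = (30462 - 18827)*(-2210268245/24179) = 11635*(-2210268245/24179) = -25716471030575/24179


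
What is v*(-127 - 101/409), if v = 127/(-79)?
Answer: 6609588/32311 ≈ 204.56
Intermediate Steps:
v = -127/79 (v = 127*(-1/79) = -127/79 ≈ -1.6076)
v*(-127 - 101/409) = -127*(-127 - 101/409)/79 = -127/79*(-52044/409) = 6609588/32311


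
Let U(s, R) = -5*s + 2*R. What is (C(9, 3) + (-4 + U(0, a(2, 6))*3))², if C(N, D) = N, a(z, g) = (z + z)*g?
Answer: 22201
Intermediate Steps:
a(z, g) = 2*g*z (a(z, g) = (2*z)*g = 2*g*z)
(C(9, 3) + (-4 + U(0, a(2, 6))*3))² = (9 + (-4 + (-5*0 + 2*(2*6*2))*3))² = (9 + (-4 + (0 + 2*24)*3))² = (9 + (-4 + (0 + 48)*3))² = (9 + (-4 + 48*3))² = (9 + (-4 + 144))² = (9 + 140)² = 149² = 22201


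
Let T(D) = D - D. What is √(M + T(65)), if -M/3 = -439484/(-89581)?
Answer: 2*I*√29527062153/89581 ≈ 3.8364*I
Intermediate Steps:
T(D) = 0
M = -1318452/89581 (M = -(-1318452)/(-89581) = -(-1318452)*(-1)/89581 = -3*439484/89581 = -1318452/89581 ≈ -14.718)
√(M + T(65)) = √(-1318452/89581 + 0) = √(-1318452/89581) = 2*I*√29527062153/89581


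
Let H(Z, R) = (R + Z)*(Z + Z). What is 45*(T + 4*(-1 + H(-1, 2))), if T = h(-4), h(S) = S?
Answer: -720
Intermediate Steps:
T = -4
H(Z, R) = 2*Z*(R + Z) (H(Z, R) = (R + Z)*(2*Z) = 2*Z*(R + Z))
45*(T + 4*(-1 + H(-1, 2))) = 45*(-4 + 4*(-1 + 2*(-1)*(2 - 1))) = 45*(-4 + 4*(-1 + 2*(-1)*1)) = 45*(-4 + 4*(-1 - 2)) = 45*(-4 + 4*(-3)) = 45*(-4 - 12) = 45*(-16) = -720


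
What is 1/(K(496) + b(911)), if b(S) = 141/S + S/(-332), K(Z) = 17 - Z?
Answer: -302452/145657617 ≈ -0.0020765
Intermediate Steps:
b(S) = 141/S - S/332 (b(S) = 141/S + S*(-1/332) = 141/S - S/332)
1/(K(496) + b(911)) = 1/((17 - 1*496) + (141/911 - 1/332*911)) = 1/((17 - 496) + (141*(1/911) - 911/332)) = 1/(-479 + (141/911 - 911/332)) = 1/(-479 - 783109/302452) = 1/(-145657617/302452) = -302452/145657617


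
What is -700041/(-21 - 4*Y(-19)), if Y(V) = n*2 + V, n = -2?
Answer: -700041/71 ≈ -9859.7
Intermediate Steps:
Y(V) = -4 + V (Y(V) = -2*2 + V = -4 + V)
-700041/(-21 - 4*Y(-19)) = -700041/(-21 - 4*(-4 - 19)) = -700041/(-21 - 4*(-23)) = -700041/(-21 + 92) = -700041/71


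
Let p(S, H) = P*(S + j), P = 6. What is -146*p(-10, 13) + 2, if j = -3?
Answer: 11390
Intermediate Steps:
p(S, H) = -18 + 6*S (p(S, H) = 6*(S - 3) = 6*(-3 + S) = -18 + 6*S)
-146*p(-10, 13) + 2 = -146*(-18 + 6*(-10)) + 2 = -146*(-18 - 60) + 2 = -146*(-78) + 2 = 11388 + 2 = 11390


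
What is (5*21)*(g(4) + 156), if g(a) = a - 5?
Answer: 16275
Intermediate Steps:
g(a) = -5 + a
(5*21)*(g(4) + 156) = (5*21)*((-5 + 4) + 156) = 105*(-1 + 156) = 105*155 = 16275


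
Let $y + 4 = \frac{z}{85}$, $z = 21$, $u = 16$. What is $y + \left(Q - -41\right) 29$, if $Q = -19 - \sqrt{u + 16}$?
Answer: $\frac{53911}{85} - 116 \sqrt{2} \approx 470.2$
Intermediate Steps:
$y = - \frac{319}{85}$ ($y = -4 + \frac{21}{85} = - \frac{319}{85} \approx -3.7529$)
$Q = -19 - 4 \sqrt{2}$ ($Q = -19 - \sqrt{16 + 16} = -19 - \sqrt{32} = -19 - 4 \sqrt{2} \approx -24.657$)
$y + \left(Q - -41\right) 29 = - \frac{319}{85} + \left(\left(-19 - 4 \sqrt{2}\right) - -41\right) 29 = - \frac{319}{85} + \left(\left(-19 - 4 \sqrt{2}\right) + 41\right) 29 = - \frac{319}{85} + \left(22 - 4 \sqrt{2}\right) 29 = - \frac{319}{85} + \left(638 - 116 \sqrt{2}\right) = \frac{53911}{85} - 116 \sqrt{2}$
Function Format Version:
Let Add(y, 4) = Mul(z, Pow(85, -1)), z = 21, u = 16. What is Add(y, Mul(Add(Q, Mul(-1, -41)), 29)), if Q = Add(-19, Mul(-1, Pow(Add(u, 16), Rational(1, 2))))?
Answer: Add(Rational(53911, 85), Mul(-116, Pow(2, Rational(1, 2)))) ≈ 470.20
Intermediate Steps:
y = Rational(-319, 85) (y = Add(-4, Mul(21, Pow(85, -1))) = Add(-4, Mul(21, Rational(1, 85))) = Add(-4, Rational(21, 85)) = Rational(-319, 85) ≈ -3.7529)
Q = Add(-19, Mul(-4, Pow(2, Rational(1, 2)))) (Q = Add(-19, Mul(-1, Pow(Add(16, 16), Rational(1, 2)))) = Add(-19, Mul(-1, Pow(32, Rational(1, 2)))) = Add(-19, Mul(-1, Mul(4, Pow(2, Rational(1, 2))))) = Add(-19, Mul(-4, Pow(2, Rational(1, 2)))) ≈ -24.657)
Add(y, Mul(Add(Q, Mul(-1, -41)), 29)) = Add(Rational(-319, 85), Mul(Add(Add(-19, Mul(-4, Pow(2, Rational(1, 2)))), Mul(-1, -41)), 29)) = Add(Rational(-319, 85), Mul(Add(Add(-19, Mul(-4, Pow(2, Rational(1, 2)))), 41), 29)) = Add(Rational(-319, 85), Mul(Add(22, Mul(-4, Pow(2, Rational(1, 2)))), 29)) = Add(Rational(-319, 85), Add(638, Mul(-116, Pow(2, Rational(1, 2))))) = Add(Rational(53911, 85), Mul(-116, Pow(2, Rational(1, 2))))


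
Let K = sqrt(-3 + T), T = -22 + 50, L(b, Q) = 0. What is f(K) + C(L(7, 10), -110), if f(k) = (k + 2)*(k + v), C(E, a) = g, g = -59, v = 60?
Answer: 396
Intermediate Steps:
C(E, a) = -59
T = 28
K = 5 (K = sqrt(-3 + 28) = sqrt(25) = 5)
f(k) = (2 + k)*(60 + k) (f(k) = (k + 2)*(k + 60) = (2 + k)*(60 + k))
f(K) + C(L(7, 10), -110) = (120 + 5**2 + 62*5) - 59 = (120 + 25 + 310) - 59 = 455 - 59 = 396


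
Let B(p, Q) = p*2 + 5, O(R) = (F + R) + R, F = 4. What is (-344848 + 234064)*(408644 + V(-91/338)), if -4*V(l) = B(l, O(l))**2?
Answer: -7650742486080/169 ≈ -4.5271e+10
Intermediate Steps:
O(R) = 4 + 2*R (O(R) = (4 + R) + R = 4 + 2*R)
B(p, Q) = 5 + 2*p (B(p, Q) = 2*p + 5 = 5 + 2*p)
V(l) = -(5 + 2*l)**2/4
(-344848 + 234064)*(408644 + V(-91/338)) = (-344848 + 234064)*(408644 - (5 + 2*(-91/338))**2/4) = -110784*(408644 - (5 + 2*(-91*1/338))**2/4) = -110784*(408644 - (5 + 2*(-7/26))**2/4) = -110784*(408644 - (5 - 7/13)**2/4) = -110784*(408644 - (58/13)**2/4) = -110784*(408644 - 1/4*3364/169) = -110784*(408644 - 841/169) = -110784*69059995/169 = -7650742486080/169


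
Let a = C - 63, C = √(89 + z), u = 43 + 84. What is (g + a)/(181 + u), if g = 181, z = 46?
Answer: 59/154 + 3*√15/308 ≈ 0.42084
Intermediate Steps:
u = 127
C = 3*√15 (C = √(89 + 46) = √135 = 3*√15 ≈ 11.619)
a = -63 + 3*√15 (a = 3*√15 - 63 = -63 + 3*√15 ≈ -51.381)
(g + a)/(181 + u) = (181 + (-63 + 3*√15))/(181 + 127) = (118 + 3*√15)/308 = (118 + 3*√15)*(1/308) = 59/154 + 3*√15/308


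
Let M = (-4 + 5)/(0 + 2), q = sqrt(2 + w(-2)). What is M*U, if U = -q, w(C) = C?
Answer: 0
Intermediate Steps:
q = 0 (q = sqrt(2 - 2) = sqrt(0) = 0)
M = 1/2 ≈ 0.50000
U = 0 (U = -1*0 = 0)
M*U = (1/2)*0 = 0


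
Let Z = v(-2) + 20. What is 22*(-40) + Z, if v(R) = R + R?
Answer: -864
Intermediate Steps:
v(R) = 2*R
Z = 16 (Z = 2*(-2) + 20 = -4 + 20 = 16)
22*(-40) + Z = 22*(-40) + 16 = -880 + 16 = -864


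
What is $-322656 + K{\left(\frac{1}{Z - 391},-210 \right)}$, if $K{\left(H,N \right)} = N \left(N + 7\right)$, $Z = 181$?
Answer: $-280026$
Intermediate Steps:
$K{\left(H,N \right)} = N \left(7 + N\right)$
$-322656 + K{\left(\frac{1}{Z - 391},-210 \right)} = -322656 - 210 \left(7 - 210\right) = -322656 - -42630 = -322656 + 42630 = -280026$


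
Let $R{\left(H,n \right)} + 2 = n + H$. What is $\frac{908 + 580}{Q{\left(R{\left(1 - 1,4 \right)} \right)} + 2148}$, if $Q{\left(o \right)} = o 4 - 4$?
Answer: $\frac{186}{269} \approx 0.69145$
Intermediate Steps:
$R{\left(H,n \right)} = -2 + H + n$ ($R{\left(H,n \right)} = -2 + \left(n + H\right) = -2 + \left(H + n\right) = -2 + H + n$)
$Q{\left(o \right)} = -4 + 4 o$ ($Q{\left(o \right)} = 4 o - 4 = -4 + 4 o$)
$\frac{908 + 580}{Q{\left(R{\left(1 - 1,4 \right)} \right)} + 2148} = \frac{908 + 580}{\left(-4 + 4 \left(-2 + \left(1 - 1\right) + 4\right)\right) + 2148} = \frac{1488}{\left(-4 + 4 \left(-2 + \left(1 - 1\right) + 4\right)\right) + 2148} = \frac{1488}{\left(-4 + 4 \left(-2 + 0 + 4\right)\right) + 2148} = \frac{1488}{\left(-4 + 4 \cdot 2\right) + 2148} = \frac{1488}{\left(-4 + 8\right) + 2148} = \frac{1488}{4 + 2148} = \frac{1488}{2152} = 1488 \cdot \frac{1}{2152} = \frac{186}{269}$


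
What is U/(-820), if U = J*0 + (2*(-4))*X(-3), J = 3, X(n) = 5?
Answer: 2/41 ≈ 0.048781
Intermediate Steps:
U = -40 (U = 3*0 + (2*(-4))*5 = 0 - 8*5 = 0 - 40 = -40)
U/(-820) = -40/(-820) = -40*(-1/820) = 2/41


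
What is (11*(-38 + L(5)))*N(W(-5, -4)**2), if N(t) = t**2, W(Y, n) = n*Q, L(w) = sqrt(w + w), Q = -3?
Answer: -8667648 + 228096*sqrt(10) ≈ -7.9463e+6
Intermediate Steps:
L(w) = sqrt(2)*sqrt(w) (L(w) = sqrt(2*w) = sqrt(2)*sqrt(w))
W(Y, n) = -3*n (W(Y, n) = n*(-3) = -3*n)
(11*(-38 + L(5)))*N(W(-5, -4)**2) = (11*(-38 + sqrt(2)*sqrt(5)))*((-3*(-4))**2)**2 = (11*(-38 + sqrt(10)))*(12**2)**2 = (-418 + 11*sqrt(10))*144**2 = (-418 + 11*sqrt(10))*20736 = -8667648 + 228096*sqrt(10)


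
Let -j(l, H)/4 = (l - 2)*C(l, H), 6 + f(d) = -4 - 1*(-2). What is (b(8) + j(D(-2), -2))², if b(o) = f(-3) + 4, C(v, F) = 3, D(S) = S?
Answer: 1936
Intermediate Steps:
f(d) = -8 (f(d) = -6 + (-4 - 1*(-2)) = -6 + (-4 + 2) = -6 - 2 = -8)
b(o) = -4 (b(o) = -8 + 4 = -4)
j(l, H) = 24 - 12*l (j(l, H) = -4*(l - 2)*3 = -4*(-2 + l)*3 = -4*(-6 + 3*l) = 24 - 12*l)
(b(8) + j(D(-2), -2))² = (-4 + (24 - 12*(-2)))² = (-4 + (24 + 24))² = (-4 + 48)² = 44² = 1936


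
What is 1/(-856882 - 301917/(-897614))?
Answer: -897614/769148977631 ≈ -1.1670e-6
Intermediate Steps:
1/(-856882 - 301917/(-897614)) = 1/(-856882 - 301917*(-1/897614)) = 1/(-856882 + 301917/897614) = 1/(-769148977631/897614) = -897614/769148977631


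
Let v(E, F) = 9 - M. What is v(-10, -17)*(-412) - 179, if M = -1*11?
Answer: -8419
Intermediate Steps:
M = -11
v(E, F) = 20 (v(E, F) = 9 - 1*(-11) = 9 + 11 = 20)
v(-10, -17)*(-412) - 179 = 20*(-412) - 179 = -8240 - 179 = -8419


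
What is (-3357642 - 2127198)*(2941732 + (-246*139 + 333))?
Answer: -15949207175640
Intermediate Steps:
(-3357642 - 2127198)*(2941732 + (-246*139 + 333)) = -5484840*(2941732 + (-34194 + 333)) = -5484840*(2941732 - 33861) = -5484840*2907871 = -15949207175640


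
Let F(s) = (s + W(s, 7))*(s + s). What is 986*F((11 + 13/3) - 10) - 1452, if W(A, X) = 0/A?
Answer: 491764/9 ≈ 54640.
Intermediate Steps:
W(A, X) = 0
F(s) = 2*s² (F(s) = (s + 0)*(s + s) = s*(2*s) = 2*s²)
986*F((11 + 13/3) - 10) - 1452 = 986*(2*((11 + 13/3) - 10)²) - 1452 = 986*(2*(46/3 - 10)²) - 1452 = 986*(2*(16/3)²) - 1452 = 986*(2*(256/9)) - 1452 = 986*(512/9) - 1452 = 504832/9 - 1452 = 491764/9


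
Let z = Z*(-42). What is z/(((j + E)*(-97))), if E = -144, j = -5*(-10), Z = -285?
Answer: 5985/4559 ≈ 1.3128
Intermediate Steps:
j = 50
z = 11970 (z = -285*(-42) = 11970)
z/(((j + E)*(-97))) = 11970/(((50 - 144)*(-97))) = 11970/((-94*(-97))) = 11970/9118 = 11970*(1/9118) = 5985/4559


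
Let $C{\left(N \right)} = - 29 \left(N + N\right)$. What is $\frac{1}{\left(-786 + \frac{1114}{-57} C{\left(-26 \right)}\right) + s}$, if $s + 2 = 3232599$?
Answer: $\frac{57}{182533315} \approx 3.1227 \cdot 10^{-7}$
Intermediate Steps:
$C{\left(N \right)} = - 58 N$ ($C{\left(N \right)} = - 29 \cdot 2 N = - 58 N$)
$s = 3232597$ ($s = -2 + 3232599 = 3232597$)
$\frac{1}{\left(-786 + \frac{1114}{-57} C{\left(-26 \right)}\right) + s} = \frac{1}{\left(-786 + \frac{1114}{-57} \left(\left(-58\right) \left(-26\right)\right)\right) + 3232597} = \frac{1}{\left(-786 + 1114 \left(- \frac{1}{57}\right) 1508\right) + 3232597} = \frac{1}{\left(-786 - \frac{1679912}{57}\right) + 3232597} = \frac{1}{- \frac{1724714}{57} + 3232597} = \frac{1}{\frac{182533315}{57}} = \frac{57}{182533315}$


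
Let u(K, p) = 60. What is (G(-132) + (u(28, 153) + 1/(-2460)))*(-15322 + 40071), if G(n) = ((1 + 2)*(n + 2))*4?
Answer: -91323834749/2460 ≈ -3.7124e+7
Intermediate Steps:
G(n) = 24 + 12*n (G(n) = (3*(2 + n))*4 = (6 + 3*n)*4 = 24 + 12*n)
(G(-132) + (u(28, 153) + 1/(-2460)))*(-15322 + 40071) = ((24 + 12*(-132)) + (60 + 1/(-2460)))*(-15322 + 40071) = ((24 - 1584) + (60 - 1/2460))*24749 = (-1560 + 147599/2460)*24749 = -3690001/2460*24749 = -91323834749/2460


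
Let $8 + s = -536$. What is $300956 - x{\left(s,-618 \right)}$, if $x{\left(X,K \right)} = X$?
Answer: $301500$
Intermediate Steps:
$s = -544$ ($s = -8 - 536 = -544$)
$300956 - x{\left(s,-618 \right)} = 300956 - -544 = 300956 + 544 = 301500$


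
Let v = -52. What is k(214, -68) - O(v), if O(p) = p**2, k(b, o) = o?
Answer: -2772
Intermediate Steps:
k(214, -68) - O(v) = -68 - 1*(-52)**2 = -68 - 1*2704 = -68 - 2704 = -2772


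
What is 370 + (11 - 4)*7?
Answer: 419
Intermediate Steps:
370 + (11 - 4)*7 = 370 + 7*7 = 370 + 49 = 419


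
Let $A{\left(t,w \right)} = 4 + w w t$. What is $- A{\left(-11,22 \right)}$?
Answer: $5320$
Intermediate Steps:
$A{\left(t,w \right)} = 4 + t w^{2}$ ($A{\left(t,w \right)} = 4 + w t w = 4 + t w^{2}$)
$- A{\left(-11,22 \right)} = - (4 - 11 \cdot 22^{2}) = - (4 - 5324) = \left(-1\right) \left(-5320\right) = 5320$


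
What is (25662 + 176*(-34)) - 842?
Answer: 18836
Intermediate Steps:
(25662 + 176*(-34)) - 842 = (25662 - 5984) - 842 = 19678 - 842 = 18836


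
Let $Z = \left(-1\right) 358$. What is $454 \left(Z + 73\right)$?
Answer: $-129390$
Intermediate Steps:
$Z = -358$
$454 \left(Z + 73\right) = 454 \left(-358 + 73\right) = 454 \left(-285\right) = -129390$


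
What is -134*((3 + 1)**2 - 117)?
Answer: 13534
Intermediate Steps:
-134*((3 + 1)**2 - 117) = -134*(4**2 - 117) = -134*(16 - 117) = -134*(-101) = 13534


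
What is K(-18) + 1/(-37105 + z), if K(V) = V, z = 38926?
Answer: -32777/1821 ≈ -17.999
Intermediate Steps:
K(-18) + 1/(-37105 + z) = -18 + 1/(-37105 + 38926) = -18 + 1/1821 = -32777/1821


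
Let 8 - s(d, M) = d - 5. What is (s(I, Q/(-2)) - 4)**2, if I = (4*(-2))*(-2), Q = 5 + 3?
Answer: 49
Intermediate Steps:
Q = 8
I = 16 (I = -8*(-2) = 16)
s(d, M) = 13 - d (s(d, M) = 8 - (d - 5) = 8 - (-5 + d) = 8 + (5 - d) = 13 - d)
(s(I, Q/(-2)) - 4)**2 = ((13 - 1*16) - 4)**2 = ((13 - 16) - 4)**2 = (-3 - 4)**2 = (-7)**2 = 49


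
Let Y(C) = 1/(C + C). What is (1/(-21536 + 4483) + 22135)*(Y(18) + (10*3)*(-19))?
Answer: -430292725107/34106 ≈ -1.2616e+7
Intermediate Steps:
Y(C) = 1/(2*C)
(1/(-21536 + 4483) + 22135)*(Y(18) + (10*3)*(-19)) = (1/(-21536 + 4483) + 22135)*((1/2)/18 + (10*3)*(-19)) = (1/(-17053) + 22135)*((1/2)*(1/18) + 30*(-19)) = (-1/17053 + 22135)*(1/36 - 570) = (377468154/17053)*(-20519/36) = -430292725107/34106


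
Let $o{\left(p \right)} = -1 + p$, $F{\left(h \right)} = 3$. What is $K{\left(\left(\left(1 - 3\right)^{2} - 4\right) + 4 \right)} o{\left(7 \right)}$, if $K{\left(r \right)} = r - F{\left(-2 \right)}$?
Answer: $6$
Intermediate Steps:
$K{\left(r \right)} = -3 + r$ ($K{\left(r \right)} = r - 3 = -3 + r$)
$K{\left(\left(\left(1 - 3\right)^{2} - 4\right) + 4 \right)} o{\left(7 \right)} = \left(-3 + \left(\left(\left(1 - 3\right)^{2} - 4\right) + 4\right)\right) \left(-1 + 7\right) = \left(-3 + \left(\left(\left(-2\right)^{2} - 4\right) + 4\right)\right) 6 = \left(-3 + \left(\left(4 - 4\right) + 4\right)\right) 6 = \left(-3 + \left(0 + 4\right)\right) 6 = \left(-3 + 4\right) 6 = 1 \cdot 6 = 6$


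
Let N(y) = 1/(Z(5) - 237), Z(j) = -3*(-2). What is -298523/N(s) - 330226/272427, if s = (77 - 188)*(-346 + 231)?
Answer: 18786242218925/272427 ≈ 6.8959e+7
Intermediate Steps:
Z(j) = 6
s = 12765 (s = -111*(-115) = 12765)
N(y) = -1/231 (N(y) = 1/(6 - 237) = 1/(-231) = -1/231)
-298523/N(s) - 330226/272427 = -298523/(-1/231) - 330226/272427 = -298523*(-231) - 330226*1/272427 = 68958813 - 330226/272427 = 18786242218925/272427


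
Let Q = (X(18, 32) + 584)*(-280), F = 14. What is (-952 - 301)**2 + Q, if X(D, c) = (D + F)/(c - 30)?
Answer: 1402009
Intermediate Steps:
X(D, c) = (14 + D)/(-30 + c) (X(D, c) = (D + 14)/(c - 30) = (14 + D)/(-30 + c))
Q = -168000 (Q = ((14 + 18)/(-30 + 32) + 584)*(-280) = (32/2 + 584)*(-280) = ((1/2)*32 + 584)*(-280) = (16 + 584)*(-280) = 600*(-280) = -168000)
(-952 - 301)**2 + Q = (-952 - 301)**2 - 168000 = (-1253)**2 - 168000 = 1570009 - 168000 = 1402009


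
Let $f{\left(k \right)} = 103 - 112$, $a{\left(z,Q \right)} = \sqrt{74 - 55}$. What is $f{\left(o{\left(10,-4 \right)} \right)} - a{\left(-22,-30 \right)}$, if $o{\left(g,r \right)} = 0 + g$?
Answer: $-9 - \sqrt{19} \approx -13.359$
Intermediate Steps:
$o{\left(g,r \right)} = g$
$a{\left(z,Q \right)} = \sqrt{19}$
$f{\left(k \right)} = -9$ ($f{\left(k \right)} = 103 - 112 = -9$)
$f{\left(o{\left(10,-4 \right)} \right)} - a{\left(-22,-30 \right)} = -9 - \sqrt{19}$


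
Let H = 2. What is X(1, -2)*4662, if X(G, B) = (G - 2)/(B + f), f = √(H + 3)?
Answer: -9324 - 4662*√5 ≈ -19749.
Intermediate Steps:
f = √5 (f = √(2 + 3) = √5 ≈ 2.2361)
X(G, B) = (-2 + G)/(B + √5) (X(G, B) = (G - 2)/(B + √5) = (-2 + G)/(B + √5))
X(1, -2)*4662 = ((-2 + 1)/(-2 + √5))*4662 = (-1/(-2 + √5))*4662 = -1/(-2 + √5)*4662 = -4662/(-2 + √5)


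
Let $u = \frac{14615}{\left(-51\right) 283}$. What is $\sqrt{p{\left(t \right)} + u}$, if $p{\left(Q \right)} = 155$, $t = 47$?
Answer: $\frac{50 \sqrt{12830937}}{14433} \approx 12.409$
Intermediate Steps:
$u = - \frac{14615}{14433}$ ($u = \frac{14615}{-14433} = 14615 \left(- \frac{1}{14433}\right) = - \frac{14615}{14433} \approx -1.0126$)
$\sqrt{p{\left(t \right)} + u} = \sqrt{155 - \frac{14615}{14433}} = \sqrt{\frac{2222500}{14433}} = \frac{50 \sqrt{12830937}}{14433}$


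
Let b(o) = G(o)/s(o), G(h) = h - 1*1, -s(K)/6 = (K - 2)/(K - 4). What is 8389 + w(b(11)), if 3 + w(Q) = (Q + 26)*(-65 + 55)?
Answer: 219752/27 ≈ 8139.0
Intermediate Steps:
s(K) = -6*(-2 + K)/(-4 + K) (s(K) = -6*(K - 2)/(K - 4) = -6*(-2 + K)/(-4 + K))
G(h) = -1 + h (G(h) = h - 1 = -1 + h)
b(o) = (-1 + o)*(-4 + o)/(6*(2 - o)) (b(o) = (-1 + o)/((6*(2 - o)/(-4 + o))) = (-1 + o)*((-4 + o)/(6*(2 - o))) = (-1 + o)*(-4 + o)/(6*(2 - o)))
w(Q) = -263 - 10*Q (w(Q) = -3 + (Q + 26)*(-65 + 55) = -3 + (26 + Q)*(-10) = -3 + (-260 - 10*Q) = -263 - 10*Q)
8389 + w(b(11)) = 8389 + (-263 - (-10)*(-1 + 11)*(-4 + 11)/(-12 + 6*11)) = 8389 + (-263 - (-10)*10*7/(-12 + 66)) = 8389 + (-263 - (-10)*10*7/54) = 8389 + (-263 - 10*(-35/27)) = 8389 + (-263 + 350/27) = 8389 - 6751/27 = 219752/27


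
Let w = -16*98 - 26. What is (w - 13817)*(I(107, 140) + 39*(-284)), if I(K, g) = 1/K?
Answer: 18264053841/107 ≈ 1.7069e+8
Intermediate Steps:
w = -1594 (w = -1568 - 26 = -1594)
(w - 13817)*(I(107, 140) + 39*(-284)) = (-1594 - 13817)*(1/107 + 39*(-284)) = -15411*(1/107 - 11076) = -15411*(-1185131/107) = 18264053841/107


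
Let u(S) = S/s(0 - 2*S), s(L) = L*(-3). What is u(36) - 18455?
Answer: -110729/6 ≈ -18455.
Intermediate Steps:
s(L) = -3*L
u(S) = ⅙ (u(S) = S/((-3*(0 - 2*S))) = S/((-(-6)*S)) = S/((6*S)) = S*(1/(6*S)) = ⅙)
u(36) - 18455 = ⅙ - 18455 = -110729/6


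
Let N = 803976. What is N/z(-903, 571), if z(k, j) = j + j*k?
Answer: -401988/257521 ≈ -1.5610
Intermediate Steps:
N/z(-903, 571) = 803976/((571*(1 - 903))) = 803976/((571*(-902))) = 803976/(-515042) = 803976*(-1/515042) = -401988/257521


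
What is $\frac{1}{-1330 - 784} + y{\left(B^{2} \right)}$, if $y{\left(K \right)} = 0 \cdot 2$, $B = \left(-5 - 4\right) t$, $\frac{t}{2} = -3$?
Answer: $- \frac{1}{2114} \approx -0.00047304$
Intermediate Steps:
$t = -6$ ($t = 2 \left(-3\right) = -6$)
$B = 54$ ($B = \left(-5 - 4\right) \left(-6\right) = \left(-9\right) \left(-6\right) = 54$)
$y{\left(K \right)} = 0$
$\frac{1}{-1330 - 784} + y{\left(B^{2} \right)} = \frac{1}{-1330 - 784} + 0 = \frac{1}{-2114} + 0 = - \frac{1}{2114} + 0 = - \frac{1}{2114}$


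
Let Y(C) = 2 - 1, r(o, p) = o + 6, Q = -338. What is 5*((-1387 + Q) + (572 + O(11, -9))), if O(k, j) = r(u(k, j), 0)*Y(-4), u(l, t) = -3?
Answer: -5750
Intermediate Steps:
r(o, p) = 6 + o
Y(C) = 1
O(k, j) = 3 (O(k, j) = (6 - 3)*1 = 3*1 = 3)
5*((-1387 + Q) + (572 + O(11, -9))) = 5*((-1387 - 338) + (572 + 3)) = 5*(-1725 + 575) = 5*(-1150) = -5750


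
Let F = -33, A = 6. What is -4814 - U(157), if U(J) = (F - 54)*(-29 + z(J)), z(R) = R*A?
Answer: 74617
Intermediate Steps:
z(R) = 6*R (z(R) = R*6 = 6*R)
U(J) = 2523 - 522*J (U(J) = (-33 - 54)*(-29 + 6*J) = -87*(-29 + 6*J) = 2523 - 522*J)
-4814 - U(157) = -4814 - (2523 - 522*157) = -4814 - (2523 - 81954) = -4814 - 1*(-79431) = -4814 + 79431 = 74617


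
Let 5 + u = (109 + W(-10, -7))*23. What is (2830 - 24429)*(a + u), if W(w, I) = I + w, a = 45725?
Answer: -1033209764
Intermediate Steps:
u = 2111 (u = -5 + (109 + (-7 - 10))*23 = -5 + (109 - 17)*23 = -5 + 92*23 = -5 + 2116 = 2111)
(2830 - 24429)*(a + u) = (2830 - 24429)*(45725 + 2111) = -21599*47836 = -1033209764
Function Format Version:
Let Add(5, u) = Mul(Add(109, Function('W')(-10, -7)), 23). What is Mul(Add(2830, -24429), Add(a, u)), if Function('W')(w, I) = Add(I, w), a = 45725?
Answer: -1033209764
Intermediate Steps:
u = 2111 (u = Add(-5, Mul(Add(109, Add(-7, -10)), 23)) = Add(-5, Mul(Add(109, -17), 23)) = Add(-5, Mul(92, 23)) = Add(-5, 2116) = 2111)
Mul(Add(2830, -24429), Add(a, u)) = Mul(Add(2830, -24429), Add(45725, 2111)) = Mul(-21599, 47836) = -1033209764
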